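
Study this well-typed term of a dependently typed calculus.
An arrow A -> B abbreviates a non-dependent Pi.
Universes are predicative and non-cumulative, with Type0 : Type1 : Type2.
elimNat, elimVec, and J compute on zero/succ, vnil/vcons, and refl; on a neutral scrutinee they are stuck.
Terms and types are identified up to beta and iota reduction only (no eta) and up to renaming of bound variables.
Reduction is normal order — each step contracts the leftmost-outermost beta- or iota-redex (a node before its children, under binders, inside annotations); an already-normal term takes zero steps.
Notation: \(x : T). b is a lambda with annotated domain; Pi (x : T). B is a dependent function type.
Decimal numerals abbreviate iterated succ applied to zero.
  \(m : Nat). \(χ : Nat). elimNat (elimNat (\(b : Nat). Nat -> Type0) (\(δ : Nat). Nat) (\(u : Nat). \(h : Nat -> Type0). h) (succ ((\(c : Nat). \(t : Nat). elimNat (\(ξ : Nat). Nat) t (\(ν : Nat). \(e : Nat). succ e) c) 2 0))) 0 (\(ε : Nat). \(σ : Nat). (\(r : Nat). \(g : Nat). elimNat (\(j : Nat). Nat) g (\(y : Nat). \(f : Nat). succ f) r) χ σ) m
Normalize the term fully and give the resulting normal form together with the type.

resulting normal form:
  \(m : Nat). \(χ : Nat). elimNat (\(b : Nat). Nat) 0 (\(δ : Nat). \(u : Nat). elimNat (\(h : Nat). Nat) u (\(c : Nat). \(t : Nat). succ t) χ) m
type:
  Nat -> Nat -> Nat
observation: contracting an elimNat iota-redex first, the term normalizes in 21 steps.


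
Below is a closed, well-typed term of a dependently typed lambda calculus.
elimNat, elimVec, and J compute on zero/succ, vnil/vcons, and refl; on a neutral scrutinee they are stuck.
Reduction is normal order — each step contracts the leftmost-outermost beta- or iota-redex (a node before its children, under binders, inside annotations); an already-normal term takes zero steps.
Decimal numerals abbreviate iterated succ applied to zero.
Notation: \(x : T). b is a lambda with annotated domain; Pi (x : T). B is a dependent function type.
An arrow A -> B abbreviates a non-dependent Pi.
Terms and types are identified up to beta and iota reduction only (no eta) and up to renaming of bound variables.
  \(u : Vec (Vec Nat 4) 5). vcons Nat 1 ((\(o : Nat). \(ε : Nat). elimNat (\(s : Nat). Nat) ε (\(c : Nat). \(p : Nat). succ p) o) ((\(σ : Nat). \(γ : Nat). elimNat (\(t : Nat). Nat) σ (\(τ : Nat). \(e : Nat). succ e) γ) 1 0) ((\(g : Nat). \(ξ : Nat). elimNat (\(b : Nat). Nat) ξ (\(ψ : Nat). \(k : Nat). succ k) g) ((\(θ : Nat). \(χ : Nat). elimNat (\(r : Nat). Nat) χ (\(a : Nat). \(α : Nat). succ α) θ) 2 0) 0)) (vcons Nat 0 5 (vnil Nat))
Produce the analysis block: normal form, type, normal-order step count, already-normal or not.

normal form:
  \(u : Vec (Vec Nat 4) 5). vcons Nat 1 3 (vcons Nat 0 5 (vnil Nat))
type:
  Vec (Vec Nat 4) 5 -> Vec Nat 2
reduction steps (normal order): 27
started in normal form: no
first contracted redex: a beta-redex


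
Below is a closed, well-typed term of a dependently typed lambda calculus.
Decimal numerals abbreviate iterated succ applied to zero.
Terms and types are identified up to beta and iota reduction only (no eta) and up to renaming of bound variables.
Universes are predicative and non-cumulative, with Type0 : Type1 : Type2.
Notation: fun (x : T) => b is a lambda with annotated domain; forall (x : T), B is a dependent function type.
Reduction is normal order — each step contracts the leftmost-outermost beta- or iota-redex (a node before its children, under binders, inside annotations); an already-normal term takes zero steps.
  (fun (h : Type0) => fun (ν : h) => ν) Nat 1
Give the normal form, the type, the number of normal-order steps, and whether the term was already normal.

normal form:
  1
type:
  Nat
reduction steps (normal order): 2
term was already normal: no
first redex: a beta-redex


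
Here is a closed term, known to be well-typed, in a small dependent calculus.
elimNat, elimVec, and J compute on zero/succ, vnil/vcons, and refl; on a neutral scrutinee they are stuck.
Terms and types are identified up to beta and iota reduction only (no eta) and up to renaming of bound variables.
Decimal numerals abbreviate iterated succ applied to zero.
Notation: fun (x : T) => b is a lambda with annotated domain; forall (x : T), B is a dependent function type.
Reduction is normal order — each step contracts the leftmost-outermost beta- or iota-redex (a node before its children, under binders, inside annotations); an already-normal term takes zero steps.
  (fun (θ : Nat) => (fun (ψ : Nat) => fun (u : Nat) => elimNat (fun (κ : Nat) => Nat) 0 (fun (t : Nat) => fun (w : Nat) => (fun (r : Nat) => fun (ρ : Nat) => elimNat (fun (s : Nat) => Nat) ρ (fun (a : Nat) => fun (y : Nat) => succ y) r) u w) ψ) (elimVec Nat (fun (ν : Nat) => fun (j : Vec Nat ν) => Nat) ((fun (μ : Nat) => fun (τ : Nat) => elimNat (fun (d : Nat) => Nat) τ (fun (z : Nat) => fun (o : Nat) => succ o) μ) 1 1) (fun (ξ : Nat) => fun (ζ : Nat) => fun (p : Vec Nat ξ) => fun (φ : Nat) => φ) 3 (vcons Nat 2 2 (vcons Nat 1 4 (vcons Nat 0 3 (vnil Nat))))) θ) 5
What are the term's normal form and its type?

reduced normal form:
  10
type:
  Nat


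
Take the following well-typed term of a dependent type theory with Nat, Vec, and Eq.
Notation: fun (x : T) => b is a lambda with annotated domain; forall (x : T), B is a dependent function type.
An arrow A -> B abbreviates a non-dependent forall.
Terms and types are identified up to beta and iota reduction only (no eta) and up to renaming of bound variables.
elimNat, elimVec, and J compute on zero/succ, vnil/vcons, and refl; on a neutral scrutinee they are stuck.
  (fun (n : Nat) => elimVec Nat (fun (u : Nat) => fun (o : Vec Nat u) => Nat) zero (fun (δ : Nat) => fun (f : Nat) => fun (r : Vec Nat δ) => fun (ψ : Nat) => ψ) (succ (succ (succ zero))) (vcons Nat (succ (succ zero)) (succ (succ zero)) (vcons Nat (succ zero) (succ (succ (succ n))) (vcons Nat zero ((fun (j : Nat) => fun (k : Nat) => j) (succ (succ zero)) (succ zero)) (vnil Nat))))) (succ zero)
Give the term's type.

inferred type:
  Nat


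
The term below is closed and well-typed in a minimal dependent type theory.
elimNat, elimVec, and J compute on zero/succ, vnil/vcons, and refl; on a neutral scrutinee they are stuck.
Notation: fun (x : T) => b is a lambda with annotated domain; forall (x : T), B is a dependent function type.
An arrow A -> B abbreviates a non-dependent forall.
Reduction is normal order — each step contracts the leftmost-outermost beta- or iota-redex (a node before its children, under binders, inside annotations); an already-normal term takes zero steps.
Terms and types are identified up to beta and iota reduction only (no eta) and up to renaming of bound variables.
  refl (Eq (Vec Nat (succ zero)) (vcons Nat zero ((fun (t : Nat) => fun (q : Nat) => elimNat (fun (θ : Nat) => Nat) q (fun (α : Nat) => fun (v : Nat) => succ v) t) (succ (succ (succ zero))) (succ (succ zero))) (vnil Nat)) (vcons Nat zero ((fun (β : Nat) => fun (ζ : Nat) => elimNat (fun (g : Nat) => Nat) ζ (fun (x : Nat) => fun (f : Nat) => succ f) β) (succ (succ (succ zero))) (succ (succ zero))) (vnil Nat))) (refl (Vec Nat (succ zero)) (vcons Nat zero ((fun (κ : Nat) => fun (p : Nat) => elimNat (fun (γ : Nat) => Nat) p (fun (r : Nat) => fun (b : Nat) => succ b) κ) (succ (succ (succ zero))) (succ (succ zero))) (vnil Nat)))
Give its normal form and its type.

normal form:
  refl (Eq (Vec Nat (succ zero)) (vcons Nat zero (succ (succ (succ (succ (succ zero))))) (vnil Nat)) (vcons Nat zero (succ (succ (succ (succ (succ zero))))) (vnil Nat))) (refl (Vec Nat (succ zero)) (vcons Nat zero (succ (succ (succ (succ (succ zero))))) (vnil Nat)))
type:
  Eq (Eq (Vec Nat (succ zero)) (vcons Nat zero (succ (succ (succ (succ (succ zero))))) (vnil Nat)) (vcons Nat zero (succ (succ (succ (succ (succ zero))))) (vnil Nat))) (refl (Vec Nat (succ zero)) (vcons Nat zero (succ (succ (succ (succ (succ zero))))) (vnil Nat))) (refl (Vec Nat (succ zero)) (vcons Nat zero (succ (succ (succ (succ (succ zero))))) (vnil Nat)))


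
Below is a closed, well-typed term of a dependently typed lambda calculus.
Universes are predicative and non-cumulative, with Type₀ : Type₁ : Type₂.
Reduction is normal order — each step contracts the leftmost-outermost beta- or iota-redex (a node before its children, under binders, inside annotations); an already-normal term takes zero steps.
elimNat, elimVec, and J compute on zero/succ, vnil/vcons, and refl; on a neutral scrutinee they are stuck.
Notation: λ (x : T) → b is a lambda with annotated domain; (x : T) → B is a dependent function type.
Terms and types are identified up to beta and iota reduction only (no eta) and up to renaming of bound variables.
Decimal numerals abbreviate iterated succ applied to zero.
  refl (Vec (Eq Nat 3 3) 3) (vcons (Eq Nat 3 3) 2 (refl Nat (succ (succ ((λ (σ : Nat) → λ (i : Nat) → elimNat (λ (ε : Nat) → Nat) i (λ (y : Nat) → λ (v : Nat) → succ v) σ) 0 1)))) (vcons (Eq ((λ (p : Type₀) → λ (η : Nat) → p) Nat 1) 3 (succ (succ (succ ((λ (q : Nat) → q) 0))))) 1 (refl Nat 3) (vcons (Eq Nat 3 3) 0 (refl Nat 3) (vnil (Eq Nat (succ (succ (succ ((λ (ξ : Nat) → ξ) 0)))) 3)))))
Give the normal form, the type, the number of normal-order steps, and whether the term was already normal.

reduced normal form:
  refl (Vec (Eq Nat 3 3) 3) (vcons (Eq Nat 3 3) 2 (refl Nat 3) (vcons (Eq Nat 3 3) 1 (refl Nat 3) (vcons (Eq Nat 3 3) 0 (refl Nat 3) (vnil (Eq Nat 3 3)))))
inferred type:
  Eq (Vec (Eq Nat 3 3) 3) (vcons (Eq Nat 3 3) 2 (refl Nat 3) (vcons (Eq Nat 3 3) 1 (refl Nat 3) (vcons (Eq Nat 3 3) 0 (refl Nat 3) (vnil (Eq Nat 3 3))))) (vcons (Eq Nat 3 3) 2 (refl Nat 3) (vcons (Eq Nat 3 3) 1 (refl Nat 3) (vcons (Eq Nat 3 3) 0 (refl Nat 3) (vnil (Eq Nat 3 3)))))
steps to reach normal form (normal order): 7
started in normal form: no
first redex: a beta-redex


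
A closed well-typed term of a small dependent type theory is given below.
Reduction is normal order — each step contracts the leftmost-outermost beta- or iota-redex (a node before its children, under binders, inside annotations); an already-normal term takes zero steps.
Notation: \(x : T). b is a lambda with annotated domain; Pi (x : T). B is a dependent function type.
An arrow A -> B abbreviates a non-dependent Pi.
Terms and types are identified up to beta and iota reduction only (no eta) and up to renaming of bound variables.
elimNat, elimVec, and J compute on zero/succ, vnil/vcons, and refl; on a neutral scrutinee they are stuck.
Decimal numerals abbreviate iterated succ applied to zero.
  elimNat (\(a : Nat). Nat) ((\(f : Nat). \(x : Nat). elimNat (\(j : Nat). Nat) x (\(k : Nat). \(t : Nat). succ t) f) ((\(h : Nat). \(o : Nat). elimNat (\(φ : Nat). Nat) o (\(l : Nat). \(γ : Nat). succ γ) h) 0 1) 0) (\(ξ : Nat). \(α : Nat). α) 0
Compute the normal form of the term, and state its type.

resulting normal form:
  1
type:
  Nat
observation: 10 normal-order steps normalize the term, beginning with an elimNat iota-redex.


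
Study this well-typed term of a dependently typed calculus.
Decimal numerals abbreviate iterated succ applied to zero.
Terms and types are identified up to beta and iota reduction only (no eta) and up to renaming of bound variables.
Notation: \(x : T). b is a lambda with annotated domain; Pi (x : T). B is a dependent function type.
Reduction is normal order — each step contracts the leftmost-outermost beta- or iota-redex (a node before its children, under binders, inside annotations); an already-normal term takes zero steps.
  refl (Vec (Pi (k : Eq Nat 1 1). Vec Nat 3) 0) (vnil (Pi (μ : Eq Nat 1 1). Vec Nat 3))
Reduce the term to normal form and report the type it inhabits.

normal form:
  refl (Vec (Pi (k : Eq Nat 1 1). Vec Nat 3) 0) (vnil (Pi (μ : Eq Nat 1 1). Vec Nat 3))
type:
  Eq (Vec (Pi (k : Eq Nat 1 1). Vec Nat 3) 0) (vnil (Pi (μ : Eq Nat 1 1). Vec Nat 3)) (vnil (Pi (n : Eq Nat 1 1). Vec Nat 3))
observation: the term is already in normal form.


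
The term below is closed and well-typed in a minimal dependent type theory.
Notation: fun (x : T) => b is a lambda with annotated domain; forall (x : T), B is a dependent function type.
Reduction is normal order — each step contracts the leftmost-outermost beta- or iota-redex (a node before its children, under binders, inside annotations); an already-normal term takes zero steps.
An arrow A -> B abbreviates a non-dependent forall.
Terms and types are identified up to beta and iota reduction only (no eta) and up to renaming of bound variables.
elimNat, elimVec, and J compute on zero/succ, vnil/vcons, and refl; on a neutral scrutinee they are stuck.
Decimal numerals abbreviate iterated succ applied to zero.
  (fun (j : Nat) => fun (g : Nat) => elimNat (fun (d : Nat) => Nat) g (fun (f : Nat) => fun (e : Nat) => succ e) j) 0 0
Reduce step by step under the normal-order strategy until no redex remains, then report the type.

normal-order reduction:
  (fun (j : Nat) => fun (g : Nat) => elimNat (fun (d : Nat) => Nat) g (fun (f : Nat) => fun (e : Nat) => succ e) j) 0 0
  ~> (fun (j : Nat) => elimNat (fun (g : Nat) => Nat) j (fun (d : Nat) => fun (f : Nat) => succ f) 0) 0
  ~> elimNat (fun (j : Nat) => Nat) 0 (fun (g : Nat) => fun (d : Nat) => succ d) 0
  ~> 0
the term's type:
  Nat


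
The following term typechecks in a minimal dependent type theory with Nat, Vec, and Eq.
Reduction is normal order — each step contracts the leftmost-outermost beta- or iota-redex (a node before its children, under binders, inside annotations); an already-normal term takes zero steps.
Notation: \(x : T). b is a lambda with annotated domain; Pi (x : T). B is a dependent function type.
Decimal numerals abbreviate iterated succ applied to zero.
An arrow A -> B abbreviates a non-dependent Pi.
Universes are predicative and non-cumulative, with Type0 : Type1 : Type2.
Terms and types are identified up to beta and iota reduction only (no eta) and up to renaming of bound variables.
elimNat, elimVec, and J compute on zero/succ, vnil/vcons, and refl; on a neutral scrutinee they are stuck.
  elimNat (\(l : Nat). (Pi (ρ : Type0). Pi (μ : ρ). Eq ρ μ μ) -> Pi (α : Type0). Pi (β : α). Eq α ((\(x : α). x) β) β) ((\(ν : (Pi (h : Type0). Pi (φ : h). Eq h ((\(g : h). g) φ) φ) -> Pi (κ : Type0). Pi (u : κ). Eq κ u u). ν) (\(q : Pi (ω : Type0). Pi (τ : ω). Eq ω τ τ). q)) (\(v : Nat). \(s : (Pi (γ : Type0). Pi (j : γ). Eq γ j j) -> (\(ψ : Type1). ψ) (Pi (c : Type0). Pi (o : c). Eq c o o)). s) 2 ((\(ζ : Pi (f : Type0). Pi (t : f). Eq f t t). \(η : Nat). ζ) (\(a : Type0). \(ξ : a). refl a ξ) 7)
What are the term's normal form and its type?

reduced normal form:
  \(l : Type0). \(ρ : l). refl l ρ
inferred type:
  Pi (l : Type0). Pi (ρ : l). Eq l ρ ρ


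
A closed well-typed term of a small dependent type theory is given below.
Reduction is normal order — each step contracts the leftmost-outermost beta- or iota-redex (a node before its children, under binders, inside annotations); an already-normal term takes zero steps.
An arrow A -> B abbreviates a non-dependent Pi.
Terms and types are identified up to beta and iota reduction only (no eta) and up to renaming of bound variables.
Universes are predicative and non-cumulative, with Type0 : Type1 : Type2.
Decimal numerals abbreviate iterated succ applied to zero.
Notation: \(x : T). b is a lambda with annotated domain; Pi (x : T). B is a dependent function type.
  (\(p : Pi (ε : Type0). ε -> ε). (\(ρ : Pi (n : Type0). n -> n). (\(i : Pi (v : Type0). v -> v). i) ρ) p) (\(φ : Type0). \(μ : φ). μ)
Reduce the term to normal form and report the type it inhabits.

resulting normal form:
  \(p : Type0). \(ε : p). ε
type:
  Pi (p : Type0). p -> p
observation: reduction starts at a beta-redex, and 3 normal-order steps reach the normal form.


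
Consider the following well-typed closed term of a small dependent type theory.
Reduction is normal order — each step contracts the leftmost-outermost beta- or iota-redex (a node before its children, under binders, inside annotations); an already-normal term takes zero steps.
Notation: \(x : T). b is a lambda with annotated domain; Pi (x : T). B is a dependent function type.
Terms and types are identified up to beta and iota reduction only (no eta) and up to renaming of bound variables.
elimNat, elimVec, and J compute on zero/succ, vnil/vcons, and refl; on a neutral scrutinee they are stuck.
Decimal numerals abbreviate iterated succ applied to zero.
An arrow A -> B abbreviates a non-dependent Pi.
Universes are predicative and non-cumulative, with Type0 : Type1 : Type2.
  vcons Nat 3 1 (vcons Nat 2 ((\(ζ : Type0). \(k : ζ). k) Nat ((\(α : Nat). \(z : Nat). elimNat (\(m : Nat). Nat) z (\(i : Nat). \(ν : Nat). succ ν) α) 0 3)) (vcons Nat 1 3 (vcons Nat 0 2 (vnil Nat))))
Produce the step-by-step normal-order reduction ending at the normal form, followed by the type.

normal-order reduction:
  vcons Nat 3 1 (vcons Nat 2 ((\(ζ : Type0). \(k : ζ). k) Nat ((\(α : Nat). \(z : Nat). elimNat (\(m : Nat). Nat) z (\(i : Nat). \(ν : Nat). succ ν) α) 0 3)) (vcons Nat 1 3 (vcons Nat 0 2 (vnil Nat))))
  ~> vcons Nat 3 1 (vcons Nat 2 ((\(ζ : Nat). ζ) ((\(k : Nat). \(α : Nat). elimNat (\(z : Nat). Nat) α (\(m : Nat). \(i : Nat). succ i) k) 0 3)) (vcons Nat 1 3 (vcons Nat 0 2 (vnil Nat))))
  ~> vcons Nat 3 1 (vcons Nat 2 ((\(ζ : Nat). \(k : Nat). elimNat (\(α : Nat). Nat) k (\(z : Nat). \(m : Nat). succ m) ζ) 0 3) (vcons Nat 1 3 (vcons Nat 0 2 (vnil Nat))))
  ~> vcons Nat 3 1 (vcons Nat 2 ((\(ζ : Nat). elimNat (\(k : Nat). Nat) ζ (\(α : Nat). \(z : Nat). succ z) 0) 3) (vcons Nat 1 3 (vcons Nat 0 2 (vnil Nat))))
  ~> vcons Nat 3 1 (vcons Nat 2 (elimNat (\(ζ : Nat). Nat) 3 (\(k : Nat). \(α : Nat). succ α) 0) (vcons Nat 1 3 (vcons Nat 0 2 (vnil Nat))))
  ~> vcons Nat 3 1 (vcons Nat 2 3 (vcons Nat 1 3 (vcons Nat 0 2 (vnil Nat))))
inferred type:
  Vec Nat 4


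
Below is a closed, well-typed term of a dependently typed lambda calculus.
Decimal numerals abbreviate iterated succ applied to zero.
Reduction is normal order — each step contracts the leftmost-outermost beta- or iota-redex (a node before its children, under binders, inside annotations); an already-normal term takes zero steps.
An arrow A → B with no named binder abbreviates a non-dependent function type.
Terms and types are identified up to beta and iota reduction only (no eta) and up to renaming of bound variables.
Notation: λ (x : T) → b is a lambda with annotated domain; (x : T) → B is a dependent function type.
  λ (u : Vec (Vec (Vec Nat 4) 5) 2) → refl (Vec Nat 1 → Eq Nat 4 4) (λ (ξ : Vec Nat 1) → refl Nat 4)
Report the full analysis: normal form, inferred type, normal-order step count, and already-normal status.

resulting normal form:
  λ (u : Vec (Vec (Vec Nat 4) 5) 2) → refl (Vec Nat 1 → Eq Nat 4 4) (λ (ξ : Vec Nat 1) → refl Nat 4)
inferred type:
  Vec (Vec (Vec Nat 4) 5) 2 → Eq (Vec Nat 1 → Eq Nat 4 4) (λ (u : Vec Nat 1) → refl Nat 4) (λ (ξ : Vec Nat 1) → refl Nat 4)
reduction steps (normal order): 0
term was already normal: yes


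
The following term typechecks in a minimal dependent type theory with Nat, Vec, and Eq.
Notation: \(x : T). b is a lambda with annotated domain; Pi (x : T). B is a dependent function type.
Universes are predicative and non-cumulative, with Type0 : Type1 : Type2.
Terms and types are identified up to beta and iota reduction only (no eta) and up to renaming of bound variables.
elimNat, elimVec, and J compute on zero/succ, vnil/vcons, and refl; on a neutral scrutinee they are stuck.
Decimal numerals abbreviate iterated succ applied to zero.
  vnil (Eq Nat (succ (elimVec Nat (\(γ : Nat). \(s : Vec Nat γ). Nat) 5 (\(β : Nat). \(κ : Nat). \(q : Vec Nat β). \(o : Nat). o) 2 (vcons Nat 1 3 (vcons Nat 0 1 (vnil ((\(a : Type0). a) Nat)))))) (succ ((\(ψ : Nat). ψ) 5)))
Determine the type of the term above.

the term's type:
  Vec (Eq Nat 6 6) 0


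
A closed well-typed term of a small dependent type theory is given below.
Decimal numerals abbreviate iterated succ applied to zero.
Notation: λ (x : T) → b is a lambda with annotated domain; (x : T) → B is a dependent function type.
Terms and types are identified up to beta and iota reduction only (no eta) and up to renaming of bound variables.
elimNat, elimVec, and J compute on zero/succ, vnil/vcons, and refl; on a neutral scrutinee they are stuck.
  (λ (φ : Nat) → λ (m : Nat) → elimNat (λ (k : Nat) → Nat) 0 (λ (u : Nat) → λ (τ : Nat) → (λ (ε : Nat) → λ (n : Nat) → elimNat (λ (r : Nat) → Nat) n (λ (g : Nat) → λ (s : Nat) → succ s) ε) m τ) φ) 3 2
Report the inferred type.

type:
  Nat


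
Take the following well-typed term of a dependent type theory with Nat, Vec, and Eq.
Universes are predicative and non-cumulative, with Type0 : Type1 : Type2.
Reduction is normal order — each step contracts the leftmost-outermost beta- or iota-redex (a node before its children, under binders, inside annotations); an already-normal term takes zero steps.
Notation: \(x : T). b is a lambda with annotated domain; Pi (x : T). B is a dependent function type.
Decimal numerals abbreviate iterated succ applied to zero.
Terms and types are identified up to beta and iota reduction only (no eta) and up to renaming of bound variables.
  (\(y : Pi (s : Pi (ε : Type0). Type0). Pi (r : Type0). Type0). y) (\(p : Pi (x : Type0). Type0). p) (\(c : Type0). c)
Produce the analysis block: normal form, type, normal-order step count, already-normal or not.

resulting normal form:
  \(y : Type0). y
inferred type:
  Pi (y : Type0). Type0
reduction steps (normal order): 2
started in normal form: no
first redex: a beta-redex


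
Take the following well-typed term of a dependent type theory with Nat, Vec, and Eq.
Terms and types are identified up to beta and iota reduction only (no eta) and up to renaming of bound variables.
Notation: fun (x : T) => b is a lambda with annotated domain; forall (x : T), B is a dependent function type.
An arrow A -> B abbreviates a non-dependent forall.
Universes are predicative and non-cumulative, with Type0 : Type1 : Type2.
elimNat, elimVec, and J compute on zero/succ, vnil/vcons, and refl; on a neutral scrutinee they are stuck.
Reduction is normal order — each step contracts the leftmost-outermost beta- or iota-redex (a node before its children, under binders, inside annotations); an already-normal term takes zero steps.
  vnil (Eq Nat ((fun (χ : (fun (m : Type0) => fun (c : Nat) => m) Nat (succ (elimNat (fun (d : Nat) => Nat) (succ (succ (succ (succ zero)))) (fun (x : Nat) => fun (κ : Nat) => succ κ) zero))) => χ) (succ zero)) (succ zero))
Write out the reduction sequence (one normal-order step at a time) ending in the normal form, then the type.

normal-order reduction sequence:
  vnil (Eq Nat ((fun (χ : (fun (m : Type0) => fun (c : Nat) => m) Nat (succ (elimNat (fun (d : Nat) => Nat) (succ (succ (succ (succ zero)))) (fun (x : Nat) => fun (κ : Nat) => succ κ) zero))) => χ) (succ zero)) (succ zero))
  ~> vnil (Eq Nat (succ zero) (succ zero))
type:
  Vec (Eq Nat (succ zero) (succ zero)) zero


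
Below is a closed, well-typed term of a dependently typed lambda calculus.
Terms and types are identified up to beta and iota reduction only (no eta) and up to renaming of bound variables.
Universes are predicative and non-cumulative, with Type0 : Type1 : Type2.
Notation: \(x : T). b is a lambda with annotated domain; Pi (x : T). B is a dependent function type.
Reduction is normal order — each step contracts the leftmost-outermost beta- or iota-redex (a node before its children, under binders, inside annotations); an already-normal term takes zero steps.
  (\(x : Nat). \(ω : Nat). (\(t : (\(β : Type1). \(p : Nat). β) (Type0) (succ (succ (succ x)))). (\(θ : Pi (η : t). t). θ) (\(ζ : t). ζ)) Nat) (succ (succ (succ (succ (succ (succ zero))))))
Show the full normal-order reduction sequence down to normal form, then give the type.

normal-order reduction:
  (\(x : Nat). \(ω : Nat). (\(t : (\(β : Type1). \(p : Nat). β) (Type0) (succ (succ (succ x)))). (\(θ : Pi (η : t). t). θ) (\(ζ : t). ζ)) Nat) (succ (succ (succ (succ (succ (succ zero))))))
  ~> \(x : Nat). (\(ω : (\(t : Type1). \(β : Nat). t) (Type0) (succ (succ (succ (succ (succ (succ (succ (succ (succ zero)))))))))). (\(p : Pi (θ : ω). ω). p) (\(η : ω). η)) Nat
  ~> \(x : Nat). (\(ω : Pi (t : Nat). Nat). ω) (\(β : Nat). β)
  ~> \(x : Nat). \(ω : Nat). ω
inferred type:
  Pi (x : Nat). Pi (ω : Nat). Nat


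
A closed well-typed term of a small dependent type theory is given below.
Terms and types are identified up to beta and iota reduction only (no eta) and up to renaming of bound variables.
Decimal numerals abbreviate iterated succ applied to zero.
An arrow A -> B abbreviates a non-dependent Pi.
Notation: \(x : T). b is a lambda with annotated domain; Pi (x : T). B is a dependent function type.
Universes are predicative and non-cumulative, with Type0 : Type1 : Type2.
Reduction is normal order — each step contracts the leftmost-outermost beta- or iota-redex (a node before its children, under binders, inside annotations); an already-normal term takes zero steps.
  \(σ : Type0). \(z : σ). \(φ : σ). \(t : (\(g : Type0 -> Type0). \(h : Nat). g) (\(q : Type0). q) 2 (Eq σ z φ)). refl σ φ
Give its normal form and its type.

reduced normal form:
  \(σ : Type0). \(z : σ). \(φ : σ). \(t : Eq σ z φ). refl σ φ
the term's type:
  Pi (σ : Type0). Pi (z : σ). Pi (φ : σ). Eq σ z φ -> Eq σ φ φ


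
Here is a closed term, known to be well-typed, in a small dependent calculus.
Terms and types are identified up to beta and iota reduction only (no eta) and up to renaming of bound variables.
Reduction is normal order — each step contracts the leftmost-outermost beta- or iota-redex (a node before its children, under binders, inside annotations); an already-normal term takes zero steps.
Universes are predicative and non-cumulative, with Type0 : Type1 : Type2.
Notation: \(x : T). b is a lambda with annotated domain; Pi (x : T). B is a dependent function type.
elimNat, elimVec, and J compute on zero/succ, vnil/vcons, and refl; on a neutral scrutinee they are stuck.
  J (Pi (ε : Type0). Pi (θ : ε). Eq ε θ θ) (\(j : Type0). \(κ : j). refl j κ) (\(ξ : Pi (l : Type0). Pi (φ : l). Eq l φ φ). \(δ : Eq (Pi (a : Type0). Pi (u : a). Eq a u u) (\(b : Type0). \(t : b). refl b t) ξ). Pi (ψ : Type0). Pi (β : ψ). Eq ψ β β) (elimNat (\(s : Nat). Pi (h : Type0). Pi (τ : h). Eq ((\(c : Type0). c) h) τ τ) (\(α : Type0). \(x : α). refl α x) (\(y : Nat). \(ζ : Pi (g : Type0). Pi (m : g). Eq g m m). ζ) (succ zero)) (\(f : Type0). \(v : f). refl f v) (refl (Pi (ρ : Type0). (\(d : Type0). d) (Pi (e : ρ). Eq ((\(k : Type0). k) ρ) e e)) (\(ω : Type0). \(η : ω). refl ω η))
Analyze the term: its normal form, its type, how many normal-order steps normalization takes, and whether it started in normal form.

normal form:
  \(ε : Type0). \(θ : ε). refl ε θ
inferred type:
  Pi (ε : Type0). Pi (θ : ε). Eq ε θ θ
normal-order step count: 5
started in normal form: no
first redex: a J iota-redex


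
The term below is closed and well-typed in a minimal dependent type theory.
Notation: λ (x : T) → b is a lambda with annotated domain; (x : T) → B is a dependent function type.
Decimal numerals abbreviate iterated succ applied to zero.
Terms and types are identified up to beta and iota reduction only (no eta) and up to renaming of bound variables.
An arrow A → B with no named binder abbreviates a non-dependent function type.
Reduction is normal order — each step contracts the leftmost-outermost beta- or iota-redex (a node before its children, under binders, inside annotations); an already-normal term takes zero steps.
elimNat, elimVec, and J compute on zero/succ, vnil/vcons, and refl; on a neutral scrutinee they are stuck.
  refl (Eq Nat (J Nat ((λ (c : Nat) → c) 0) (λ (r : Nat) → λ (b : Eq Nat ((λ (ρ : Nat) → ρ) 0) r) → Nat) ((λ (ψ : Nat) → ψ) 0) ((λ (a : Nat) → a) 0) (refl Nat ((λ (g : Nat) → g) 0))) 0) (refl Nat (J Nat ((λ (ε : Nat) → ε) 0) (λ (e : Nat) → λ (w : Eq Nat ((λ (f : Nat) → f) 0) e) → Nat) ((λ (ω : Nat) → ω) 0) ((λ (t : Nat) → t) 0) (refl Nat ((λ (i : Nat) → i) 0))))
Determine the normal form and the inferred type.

normal form:
  refl (Eq Nat 0 0) (refl Nat 0)
type:
  Eq (Eq Nat 0 0) (refl Nat 0) (refl Nat 0)


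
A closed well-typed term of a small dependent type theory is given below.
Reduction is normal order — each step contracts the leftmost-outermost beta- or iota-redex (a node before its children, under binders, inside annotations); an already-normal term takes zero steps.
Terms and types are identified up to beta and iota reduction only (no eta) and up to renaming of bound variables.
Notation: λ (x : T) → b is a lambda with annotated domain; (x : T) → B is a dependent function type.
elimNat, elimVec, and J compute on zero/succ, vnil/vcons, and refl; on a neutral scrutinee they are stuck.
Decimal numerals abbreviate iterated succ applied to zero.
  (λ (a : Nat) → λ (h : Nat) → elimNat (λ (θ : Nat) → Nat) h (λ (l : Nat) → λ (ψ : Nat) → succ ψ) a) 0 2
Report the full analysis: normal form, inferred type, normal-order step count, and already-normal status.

resulting normal form:
  2
type:
  Nat
steps to reach normal form (normal order): 3
started in normal form: no
first redex: a beta-redex


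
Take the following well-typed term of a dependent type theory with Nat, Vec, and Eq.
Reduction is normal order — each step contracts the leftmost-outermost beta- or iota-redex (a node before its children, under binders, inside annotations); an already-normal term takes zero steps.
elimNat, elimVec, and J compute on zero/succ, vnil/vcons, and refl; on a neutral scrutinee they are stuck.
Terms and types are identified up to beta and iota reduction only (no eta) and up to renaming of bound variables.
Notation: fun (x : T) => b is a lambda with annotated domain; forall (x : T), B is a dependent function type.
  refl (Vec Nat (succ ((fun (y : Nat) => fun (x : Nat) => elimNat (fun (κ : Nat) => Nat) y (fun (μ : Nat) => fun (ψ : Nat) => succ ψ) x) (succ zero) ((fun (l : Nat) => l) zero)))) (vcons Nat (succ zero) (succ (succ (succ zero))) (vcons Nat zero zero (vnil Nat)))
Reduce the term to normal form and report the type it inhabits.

resulting normal form:
  refl (Vec Nat (succ (succ zero))) (vcons Nat (succ zero) (succ (succ (succ zero))) (vcons Nat zero zero (vnil Nat)))
inferred type:
  Eq (Vec Nat (succ (succ zero))) (vcons Nat (succ zero) (succ (succ (succ zero))) (vcons Nat zero zero (vnil Nat))) (vcons Nat (succ zero) (succ (succ (succ zero))) (vcons Nat zero zero (vnil Nat)))


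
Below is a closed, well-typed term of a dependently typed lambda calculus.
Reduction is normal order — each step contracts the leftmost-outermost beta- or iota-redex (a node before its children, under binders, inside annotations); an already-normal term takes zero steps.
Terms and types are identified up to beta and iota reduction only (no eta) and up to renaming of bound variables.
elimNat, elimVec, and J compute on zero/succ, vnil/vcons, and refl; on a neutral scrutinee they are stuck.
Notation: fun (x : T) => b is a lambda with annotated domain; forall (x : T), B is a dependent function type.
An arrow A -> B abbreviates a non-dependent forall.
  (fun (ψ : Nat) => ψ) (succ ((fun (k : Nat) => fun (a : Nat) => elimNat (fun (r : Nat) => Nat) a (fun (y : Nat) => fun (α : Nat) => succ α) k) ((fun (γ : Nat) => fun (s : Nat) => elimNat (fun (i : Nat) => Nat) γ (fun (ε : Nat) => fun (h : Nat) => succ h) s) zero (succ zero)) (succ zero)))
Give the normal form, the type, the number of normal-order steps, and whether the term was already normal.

reduced normal form:
  succ (succ (succ zero))
inferred type:
  Nat
reduction steps (normal order): 13
started in normal form: no
first contracted redex: a beta-redex


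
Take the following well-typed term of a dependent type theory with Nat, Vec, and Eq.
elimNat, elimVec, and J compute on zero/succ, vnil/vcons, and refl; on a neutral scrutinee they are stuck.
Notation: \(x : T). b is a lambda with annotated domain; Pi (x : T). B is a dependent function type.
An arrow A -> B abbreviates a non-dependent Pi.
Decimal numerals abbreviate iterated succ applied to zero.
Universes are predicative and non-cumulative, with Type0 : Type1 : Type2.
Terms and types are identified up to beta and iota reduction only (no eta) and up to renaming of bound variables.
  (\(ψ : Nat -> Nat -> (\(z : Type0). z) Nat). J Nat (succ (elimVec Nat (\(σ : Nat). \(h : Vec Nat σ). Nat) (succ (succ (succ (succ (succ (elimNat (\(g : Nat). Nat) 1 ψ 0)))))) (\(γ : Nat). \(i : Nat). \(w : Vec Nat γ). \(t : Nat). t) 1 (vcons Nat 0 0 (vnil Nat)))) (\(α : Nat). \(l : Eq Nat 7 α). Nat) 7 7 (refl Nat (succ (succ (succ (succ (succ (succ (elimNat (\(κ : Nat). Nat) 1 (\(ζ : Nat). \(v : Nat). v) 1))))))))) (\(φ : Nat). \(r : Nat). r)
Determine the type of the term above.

inferred type:
  Nat


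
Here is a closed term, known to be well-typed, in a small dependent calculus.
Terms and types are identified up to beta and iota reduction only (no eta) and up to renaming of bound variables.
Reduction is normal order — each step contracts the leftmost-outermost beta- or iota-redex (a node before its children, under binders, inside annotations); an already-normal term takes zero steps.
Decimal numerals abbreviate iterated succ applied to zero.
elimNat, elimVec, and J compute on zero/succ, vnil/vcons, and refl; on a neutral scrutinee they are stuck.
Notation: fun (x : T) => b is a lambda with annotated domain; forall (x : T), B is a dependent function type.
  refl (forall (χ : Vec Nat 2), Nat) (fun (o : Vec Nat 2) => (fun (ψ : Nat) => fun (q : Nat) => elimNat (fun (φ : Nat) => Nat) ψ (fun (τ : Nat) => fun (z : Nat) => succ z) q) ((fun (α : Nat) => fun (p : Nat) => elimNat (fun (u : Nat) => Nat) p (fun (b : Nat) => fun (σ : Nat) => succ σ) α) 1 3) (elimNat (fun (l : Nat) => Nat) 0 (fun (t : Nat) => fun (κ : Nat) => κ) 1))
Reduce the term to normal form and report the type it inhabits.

reduced normal form:
  refl (forall (χ : Vec Nat 2), Nat) (fun (o : Vec Nat 2) => 4)
the term's type:
  Eq (forall (χ : Vec Nat 2), Nat) (fun (o : Vec Nat 2) => 4) (fun (ψ : Vec Nat 2) => 4)
observation: contracting a beta-redex first, the term normalizes in 13 steps.


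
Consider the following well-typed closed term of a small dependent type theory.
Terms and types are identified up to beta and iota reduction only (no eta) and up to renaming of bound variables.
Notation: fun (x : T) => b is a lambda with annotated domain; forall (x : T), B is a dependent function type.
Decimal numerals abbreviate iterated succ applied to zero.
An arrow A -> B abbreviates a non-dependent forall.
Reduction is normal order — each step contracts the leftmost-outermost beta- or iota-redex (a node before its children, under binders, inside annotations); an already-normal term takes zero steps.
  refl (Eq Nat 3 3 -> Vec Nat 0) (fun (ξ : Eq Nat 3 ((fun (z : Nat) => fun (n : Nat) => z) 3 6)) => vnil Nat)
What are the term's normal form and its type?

reduced normal form:
  refl (Eq Nat 3 3 -> Vec Nat 0) (fun (ξ : Eq Nat 3 3) => vnil Nat)
type:
  Eq (Eq Nat 3 3 -> Vec Nat 0) (fun (ξ : Eq Nat 3 3) => vnil Nat) (fun (z : Eq Nat 3 3) => vnil Nat)


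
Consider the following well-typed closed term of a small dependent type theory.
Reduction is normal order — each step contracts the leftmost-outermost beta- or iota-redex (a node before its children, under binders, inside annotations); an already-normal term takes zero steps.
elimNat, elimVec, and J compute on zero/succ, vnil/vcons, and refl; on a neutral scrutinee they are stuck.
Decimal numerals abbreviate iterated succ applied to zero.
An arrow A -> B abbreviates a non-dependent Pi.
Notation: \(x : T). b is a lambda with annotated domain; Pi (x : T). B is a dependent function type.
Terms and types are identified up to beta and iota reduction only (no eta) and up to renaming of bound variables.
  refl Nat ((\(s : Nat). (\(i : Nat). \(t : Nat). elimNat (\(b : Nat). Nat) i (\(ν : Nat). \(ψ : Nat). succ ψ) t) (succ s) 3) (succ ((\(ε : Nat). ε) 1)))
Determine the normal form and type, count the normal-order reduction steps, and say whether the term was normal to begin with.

reduced normal form:
  refl Nat 6
type:
  Eq Nat 6 6
normal-order step count: 14
started in normal form: no
first contracted redex: a beta-redex


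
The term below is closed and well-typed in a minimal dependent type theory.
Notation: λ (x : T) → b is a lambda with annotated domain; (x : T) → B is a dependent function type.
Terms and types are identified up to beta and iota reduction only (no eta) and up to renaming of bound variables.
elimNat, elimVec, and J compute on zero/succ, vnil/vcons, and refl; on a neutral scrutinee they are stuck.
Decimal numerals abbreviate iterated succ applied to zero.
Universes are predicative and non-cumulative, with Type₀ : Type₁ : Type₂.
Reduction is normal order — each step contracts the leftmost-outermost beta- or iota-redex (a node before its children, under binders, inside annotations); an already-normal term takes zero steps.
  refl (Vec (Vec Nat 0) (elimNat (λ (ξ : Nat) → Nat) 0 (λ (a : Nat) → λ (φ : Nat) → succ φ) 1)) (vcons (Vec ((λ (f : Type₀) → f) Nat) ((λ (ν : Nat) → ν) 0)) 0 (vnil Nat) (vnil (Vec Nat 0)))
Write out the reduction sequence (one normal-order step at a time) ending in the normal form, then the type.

normal-order reduction sequence:
  refl (Vec (Vec Nat 0) (elimNat (λ (ξ : Nat) → Nat) 0 (λ (a : Nat) → λ (φ : Nat) → succ φ) 1)) (vcons (Vec ((λ (f : Type₀) → f) Nat) ((λ (ν : Nat) → ν) 0)) 0 (vnil Nat) (vnil (Vec Nat 0)))
  ~> refl (Vec (Vec Nat 0) ((λ (ξ : Nat) → λ (a : Nat) → succ a) 0 (elimNat (λ (φ : Nat) → Nat) 0 (λ (f : Nat) → λ (ν : Nat) → succ ν) 0))) (vcons (Vec ((λ (z : Type₀) → z) Nat) ((λ (η : Nat) → η) 0)) 0 (vnil Nat) (vnil (Vec Nat 0)))
  ~> refl (Vec (Vec Nat 0) ((λ (ξ : Nat) → succ ξ) (elimNat (λ (a : Nat) → Nat) 0 (λ (φ : Nat) → λ (f : Nat) → succ f) 0))) (vcons (Vec ((λ (ν : Type₀) → ν) Nat) ((λ (z : Nat) → z) 0)) 0 (vnil Nat) (vnil (Vec Nat 0)))
  ~> refl (Vec (Vec Nat 0) (succ (elimNat (λ (ξ : Nat) → Nat) 0 (λ (a : Nat) → λ (φ : Nat) → succ φ) 0))) (vcons (Vec ((λ (f : Type₀) → f) Nat) ((λ (ν : Nat) → ν) 0)) 0 (vnil Nat) (vnil (Vec Nat 0)))
  ~> refl (Vec (Vec Nat 0) 1) (vcons (Vec ((λ (ξ : Type₀) → ξ) Nat) ((λ (a : Nat) → a) 0)) 0 (vnil Nat) (vnil (Vec Nat 0)))
  ~> refl (Vec (Vec Nat 0) 1) (vcons (Vec Nat ((λ (ξ : Nat) → ξ) 0)) 0 (vnil Nat) (vnil (Vec Nat 0)))
  ~> refl (Vec (Vec Nat 0) 1) (vcons (Vec Nat 0) 0 (vnil Nat) (vnil (Vec Nat 0)))
inferred type:
  Eq (Vec (Vec Nat 0) 1) (vcons (Vec Nat 0) 0 (vnil Nat) (vnil (Vec Nat 0))) (vcons (Vec Nat 0) 0 (vnil Nat) (vnil (Vec Nat 0)))


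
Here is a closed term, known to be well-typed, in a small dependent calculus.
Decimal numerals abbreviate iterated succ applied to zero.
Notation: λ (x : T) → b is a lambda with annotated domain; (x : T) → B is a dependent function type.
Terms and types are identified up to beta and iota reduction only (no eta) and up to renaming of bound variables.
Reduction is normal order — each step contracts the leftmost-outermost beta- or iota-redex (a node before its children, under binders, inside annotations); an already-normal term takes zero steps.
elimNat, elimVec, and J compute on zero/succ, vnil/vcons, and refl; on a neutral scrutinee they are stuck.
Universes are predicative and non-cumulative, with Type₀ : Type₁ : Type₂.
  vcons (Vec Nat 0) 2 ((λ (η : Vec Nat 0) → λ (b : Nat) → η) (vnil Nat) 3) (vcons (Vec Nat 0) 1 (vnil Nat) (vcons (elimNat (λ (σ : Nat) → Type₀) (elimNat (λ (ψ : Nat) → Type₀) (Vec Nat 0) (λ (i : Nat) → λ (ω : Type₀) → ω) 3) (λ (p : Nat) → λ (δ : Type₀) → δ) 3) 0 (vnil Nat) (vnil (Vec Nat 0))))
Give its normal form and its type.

normal form:
  vcons (Vec Nat 0) 2 (vnil Nat) (vcons (Vec Nat 0) 1 (vnil Nat) (vcons (Vec Nat 0) 0 (vnil Nat) (vnil (Vec Nat 0))))
type:
  Vec (Vec Nat 0) 3
observation: 22 normal-order steps separate the term from its normal form.
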